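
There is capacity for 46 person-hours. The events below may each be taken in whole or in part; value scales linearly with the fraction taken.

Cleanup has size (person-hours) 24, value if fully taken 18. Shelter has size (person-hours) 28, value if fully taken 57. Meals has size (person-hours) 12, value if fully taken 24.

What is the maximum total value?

85.5

Best value per unit of size first: Shelter 57/28≈2.04, Meals 24/12≈2, Cleanup 18/24≈0.75.
Shelter: take in full, 28 person-hours for value 57 → 18 left.
Take all of Meals (12 person-hours, value 24) → 6 person-hours left.
6 person-hours left: a 6/24 share of Cleanup gives 18×6/24 = 4.5.
Total value = 85.5.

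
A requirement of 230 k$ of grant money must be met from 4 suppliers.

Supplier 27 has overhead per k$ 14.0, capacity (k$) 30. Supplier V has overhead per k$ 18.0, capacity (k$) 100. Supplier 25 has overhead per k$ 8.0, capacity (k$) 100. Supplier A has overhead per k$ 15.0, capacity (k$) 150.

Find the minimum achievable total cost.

2720

Fill from the cheapest supplier first.
Supplier 25 at 8.0: take all 100 k$ — 130 still needed.
Supplier 27 (14.0): use full 30 — 100 k$ to go.
Supplier A at 15.0: take 100 of its 150 — requirement met.
Supplier V: unused.
Cost = 100×8.0 + 30×14.0 + 100×15.0 = 2720.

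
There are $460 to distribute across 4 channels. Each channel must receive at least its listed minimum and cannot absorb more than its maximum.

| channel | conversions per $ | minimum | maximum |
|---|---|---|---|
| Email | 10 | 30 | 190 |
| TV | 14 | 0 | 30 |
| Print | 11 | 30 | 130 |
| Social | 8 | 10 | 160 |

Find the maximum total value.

4630

Meeting every minimum uses 30+0+30+10 = 70 $, leaving 390.
Rank by conversions per $: TV 14 > Print 11 > Email 10 > Social 8.
TV: +30 to 30 (cap) → 360 left.
Print takes 100 more to reach its cap of 130 → 260 left.
Give Email 160 more to hit its cap of 190 → 100 left.
Social: +100 (room for 150) → 110. Pool exhausted.
Total = 10×190 + 14×30 + 11×130 + 8×110 = 4630.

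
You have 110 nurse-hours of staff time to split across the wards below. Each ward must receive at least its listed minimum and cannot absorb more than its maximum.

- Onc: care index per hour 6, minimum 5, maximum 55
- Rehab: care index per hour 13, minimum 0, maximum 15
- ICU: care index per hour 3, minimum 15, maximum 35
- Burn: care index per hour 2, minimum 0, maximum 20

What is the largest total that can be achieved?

Meeting every minimum uses 5+0+15+0 = 20 nurse-hours, leaving 90.
Order the wards by care index per hour: Rehab 13 > Onc 6 > ICU 3 > Burn 2.
Rehab: +15 to 15 (cap) → 75 left.
Onc takes 50 more to reach its cap of 55 → 25 left.
ICU takes 20 more to reach its cap of 35 → 5 left.
Only 5 left; Burn takes them to reach 5.
Total = 6×55 + 13×15 + 3×35 + 2×5 = 640.

640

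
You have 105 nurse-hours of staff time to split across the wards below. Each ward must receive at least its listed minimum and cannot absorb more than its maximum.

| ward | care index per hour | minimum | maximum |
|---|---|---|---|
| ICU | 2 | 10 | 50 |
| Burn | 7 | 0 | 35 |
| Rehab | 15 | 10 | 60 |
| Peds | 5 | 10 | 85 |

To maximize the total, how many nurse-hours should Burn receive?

Meeting every minimum uses 10+0+10+10 = 30 nurse-hours, leaving 75.
Rank by care index per hour: Rehab 15 > Burn 7 > Peds 5 > ICU 2.
Rehab: +50 to 60 (cap) → 25 left.
Only 25 left; Burn takes them to reach 25.

25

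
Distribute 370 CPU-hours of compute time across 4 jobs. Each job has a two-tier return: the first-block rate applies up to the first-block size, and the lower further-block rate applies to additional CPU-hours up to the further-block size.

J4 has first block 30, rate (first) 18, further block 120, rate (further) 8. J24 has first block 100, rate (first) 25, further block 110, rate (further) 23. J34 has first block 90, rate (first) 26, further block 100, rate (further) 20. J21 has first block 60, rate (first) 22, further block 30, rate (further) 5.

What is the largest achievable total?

8890

Treat each block as its own option and order by rate: J34/first 26 > J24/first 25 > J24/second 23 > J21/first 22 > J34/second 20 > J4/first 18 > J4/second 8 > J21/second 5.
J34 first at 26: fill all 90 → 280 left.
Fill J24 first block (100 at 25) → 180 left.
J24 second at 23: fill all 110 → 70 left.
J21 first at 22: fill all 60 → 10 left.
J34/second: +10 of 100 at 20; pool empty.
Total = 26×90 + 25×100 + 23×110 + 22×60 + 20×10 = 8890.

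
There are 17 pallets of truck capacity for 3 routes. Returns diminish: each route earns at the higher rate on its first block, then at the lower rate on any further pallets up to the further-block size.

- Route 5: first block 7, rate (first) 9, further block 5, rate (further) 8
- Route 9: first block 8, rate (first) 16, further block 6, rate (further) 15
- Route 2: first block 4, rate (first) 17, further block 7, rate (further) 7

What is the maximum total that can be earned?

271

Rank every tier by rate: Route 2/tier1 17 > Route 9/tier1 16 > Route 9/tier2 15 > Route 5/tier1 9 > Route 5/tier2 8 > Route 2/tier2 7.
Route 2 tier1 at 17: fill all 4 ; 13 left.
Route 9 tier1 at 16: fill all 8 ; 5 left.
Route 9 tier2 at 15: only 5 left, fill 5.
Total = 17×4 + 16×8 + 15×5 = 271.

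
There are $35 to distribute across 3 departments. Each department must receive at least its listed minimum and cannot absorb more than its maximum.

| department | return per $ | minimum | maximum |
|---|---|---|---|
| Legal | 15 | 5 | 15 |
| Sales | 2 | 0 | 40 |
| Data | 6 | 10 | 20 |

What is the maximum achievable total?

Meeting every minimum uses 5+0+10 = 15 $, leaving 20.
Order the departments by return per $: Legal 15 > Data 6 > Sales 2.
Give Legal 10 more to hit its cap of 15 — 10 left.
Data: +10 to 20 (cap) — 0 left.
Total = 15×15 + 6×20 = 345.

345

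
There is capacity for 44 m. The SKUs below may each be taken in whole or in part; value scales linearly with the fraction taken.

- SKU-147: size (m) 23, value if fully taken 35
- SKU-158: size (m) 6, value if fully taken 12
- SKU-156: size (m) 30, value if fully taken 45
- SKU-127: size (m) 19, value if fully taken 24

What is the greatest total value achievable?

69.5

Best value per unit of size first: SKU-158 12/6≈2, SKU-147 35/23≈1.52, SKU-156 45/30≈1.5, SKU-127 24/19≈1.26.
All 6 m of SKU-158 fit (value 12) → 38 remain.
SKU-147: take in full, 23 m for value 35 → 15 left.
15 m left: a 15/30 share of SKU-156 gives 45×15/30 = 22.5.
Total value = 69.5.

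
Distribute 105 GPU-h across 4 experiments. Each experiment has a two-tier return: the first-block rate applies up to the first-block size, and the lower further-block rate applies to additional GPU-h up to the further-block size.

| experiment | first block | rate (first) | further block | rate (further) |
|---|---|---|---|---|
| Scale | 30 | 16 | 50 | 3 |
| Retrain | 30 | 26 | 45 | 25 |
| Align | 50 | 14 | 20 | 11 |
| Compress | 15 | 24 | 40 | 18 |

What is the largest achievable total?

Order all 8 blocks by rate: Retrain/first 26 > Retrain/second 25 > Compress/first 24 > Compress/second 18 > Scale/first 16 > Align/first 14 > Align/second 11 > Scale/second 3.
Retrain/first (26): +30 ; 75 left.
Retrain/second (25): +45 ; 30 left.
Compress first at 24: fill all 15 ; 15 left.
15 remain; put them into Compress second at 18.
Total = 26×30 + 25×45 + 24×15 + 18×15 = 2535.

2535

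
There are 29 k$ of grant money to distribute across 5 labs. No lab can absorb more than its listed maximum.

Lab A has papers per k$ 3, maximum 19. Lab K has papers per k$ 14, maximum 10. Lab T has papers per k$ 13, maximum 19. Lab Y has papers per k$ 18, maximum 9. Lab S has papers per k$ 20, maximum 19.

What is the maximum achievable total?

Highest papers per k$ first: Lab S 20 > Lab Y 18 > Lab K 14 > Lab T 13 > Lab A 3.
Lab S takes 19 to reach its cap of 19 — 10 left.
Give Lab Y 9 to hit its cap of 9 — 1 left.
Lab K: +1 (room for 10) → 1. Pool exhausted.
Total = 14×1 + 18×9 + 20×19 = 556.

556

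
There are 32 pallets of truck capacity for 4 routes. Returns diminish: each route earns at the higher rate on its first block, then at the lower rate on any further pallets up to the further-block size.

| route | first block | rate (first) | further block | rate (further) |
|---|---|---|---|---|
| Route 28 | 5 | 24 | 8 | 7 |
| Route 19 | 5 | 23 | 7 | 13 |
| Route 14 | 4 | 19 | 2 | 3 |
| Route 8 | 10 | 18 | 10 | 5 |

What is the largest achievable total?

589

Order all 8 blocks by rate: Route 28/first 24 > Route 19/first 23 > Route 14/first 19 > Route 8/first 18 > Route 19/second 13 > Route 28/second 7 > Route 8/second 5 > Route 14/second 3.
Route 28/first (24): +5 ; 27 left.
Fill Route 19 first block (5 at 23) ; 22 left.
Fill Route 14 first block (4 at 19) ; 18 left.
Fill Route 8 first block (10 at 18) ; 8 left.
Route 19/second (13): +7 ; 1 left.
Route 28 second at 7: only 1 left, fill 1.
Total = 24×5 + 23×5 + 19×4 + 18×10 + 13×7 + 7×1 = 589.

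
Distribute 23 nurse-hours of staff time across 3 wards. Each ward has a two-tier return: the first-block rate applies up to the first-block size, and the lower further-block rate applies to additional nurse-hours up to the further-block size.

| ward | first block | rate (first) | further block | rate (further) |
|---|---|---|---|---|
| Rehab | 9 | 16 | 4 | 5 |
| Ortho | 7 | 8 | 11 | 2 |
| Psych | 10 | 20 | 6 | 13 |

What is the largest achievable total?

Order all 6 blocks by rate: Psych/T1 20 > Rehab/T1 16 > Psych/T2 13 > Ortho/T1 8 > Rehab/T2 5 > Ortho/T2 2.
Psych/T1 (20): +10 → 13 left.
Fill Rehab T1 block (9 at 16) → 4 left.
Psych/T2: +4 of 6 at 13; pool empty.
Total = 20×10 + 16×9 + 13×4 = 396.

396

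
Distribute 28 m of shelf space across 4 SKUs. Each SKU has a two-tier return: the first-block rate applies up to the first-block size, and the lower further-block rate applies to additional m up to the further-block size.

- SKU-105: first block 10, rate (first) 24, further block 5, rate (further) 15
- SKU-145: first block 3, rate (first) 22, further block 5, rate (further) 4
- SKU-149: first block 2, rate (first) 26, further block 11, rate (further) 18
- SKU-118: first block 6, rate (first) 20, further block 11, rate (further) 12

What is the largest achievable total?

604

Rank every tier by rate: SKU-149/T1 26 > SKU-105/T1 24 > SKU-145/T1 22 > SKU-118/T1 20 > SKU-149/T2 18 > SKU-105/T2 15 > SKU-118/T2 12 > SKU-145/T2 4.
Fill SKU-149 T1 block (2 at 26) ; 26 left.
Fill SKU-105 T1 block (10 at 24) ; 16 left.
SKU-145/T1 (22): +3 ; 13 left.
Fill SKU-118 T1 block (6 at 20) ; 7 left.
SKU-149 T2 at 18: only 7 left, fill 7.
Total = 26×2 + 24×10 + 22×3 + 20×6 + 18×7 = 604.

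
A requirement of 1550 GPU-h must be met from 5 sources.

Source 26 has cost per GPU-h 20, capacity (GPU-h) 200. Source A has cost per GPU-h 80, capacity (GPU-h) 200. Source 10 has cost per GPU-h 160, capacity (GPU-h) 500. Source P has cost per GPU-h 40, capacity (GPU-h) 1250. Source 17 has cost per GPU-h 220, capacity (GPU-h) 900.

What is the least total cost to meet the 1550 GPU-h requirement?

Fill from the cheapest source first.
Source 26 (20): use full 200 ; 1350 GPU-h to go.
Source P at 40: take all 1250 GPU-h ; 100 still needed.
Take 100 from Source A at 80 to finish.
Source 10, Source 17: unused.
Cost = 200×20 + 1250×40 + 100×80 = 62000.

62000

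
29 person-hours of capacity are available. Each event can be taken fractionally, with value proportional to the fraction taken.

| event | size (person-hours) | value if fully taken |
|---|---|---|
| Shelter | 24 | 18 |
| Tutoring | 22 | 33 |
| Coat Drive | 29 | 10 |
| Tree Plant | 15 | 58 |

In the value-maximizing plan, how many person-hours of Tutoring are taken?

Sort by value density: Tree Plant 58/15≈3.87, Tutoring 33/22≈1.5, Shelter 18/24≈0.75, Coat Drive 10/29≈0.345.
Tree Plant: take in full, 15 person-hours for value 58 — 14 left.
14 person-hours left: a 14/22 share of Tutoring gives 33×14/22 = 21.

14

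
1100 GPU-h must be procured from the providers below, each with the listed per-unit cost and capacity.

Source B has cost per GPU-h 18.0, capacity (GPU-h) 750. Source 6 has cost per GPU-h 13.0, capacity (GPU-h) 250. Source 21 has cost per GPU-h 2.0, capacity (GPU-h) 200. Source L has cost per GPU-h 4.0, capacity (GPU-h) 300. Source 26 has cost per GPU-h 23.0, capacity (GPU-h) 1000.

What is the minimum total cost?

11150

Cheapest first:
Take 200 from Source 21 at 2.0 ; need 900 more.
Source L at 4.0: take all 300 GPU-h ; 600 still needed.
Take 250 from Source 6 at 13.0 ; need 350 more.
Take 350 from Source B at 18.0 to finish.
Source 26: unused.
Cost = 200×2.0 + 300×4.0 + 250×13.0 + 350×18.0 = 11150.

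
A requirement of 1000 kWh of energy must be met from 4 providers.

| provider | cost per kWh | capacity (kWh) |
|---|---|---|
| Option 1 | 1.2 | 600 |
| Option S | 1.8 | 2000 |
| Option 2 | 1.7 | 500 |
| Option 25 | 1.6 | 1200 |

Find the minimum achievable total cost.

1360

Fill from the cheapest provider first.
Option 1 (1.2): use full 600 → 400 kWh to go.
Option 25 at 1.6: take 400 of its 1200 → requirement met.
Option 2, Option S: unused.
Cost = 600×1.2 + 400×1.6 = 1360.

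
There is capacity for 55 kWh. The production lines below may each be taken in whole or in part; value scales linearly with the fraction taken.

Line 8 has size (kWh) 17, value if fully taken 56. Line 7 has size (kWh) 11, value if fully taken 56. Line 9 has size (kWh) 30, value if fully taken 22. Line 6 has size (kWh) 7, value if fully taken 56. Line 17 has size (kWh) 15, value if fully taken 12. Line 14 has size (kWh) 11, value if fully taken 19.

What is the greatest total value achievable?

Rank by value-to-size ratio: Line 6 56/7≈8, Line 7 56/11≈5.09, Line 8 56/17≈3.29, Line 14 19/11≈1.73, Line 17 12/15≈0.8, Line 9 22/30≈0.733.
Take all of Line 6 (7 kWh, value 56) → 48 kWh left.
Take all of Line 7 (11 kWh, value 56) → 37 kWh left.
Take all of Line 8 (17 kWh, value 56) → 20 kWh left.
Line 14: take in full, 11 kWh for value 19 → 9 left.
Only 9 kWh remain; take 9/15 of Line 17 for value 12×9/15 = 7.2.
Total value = 194.2.

194.2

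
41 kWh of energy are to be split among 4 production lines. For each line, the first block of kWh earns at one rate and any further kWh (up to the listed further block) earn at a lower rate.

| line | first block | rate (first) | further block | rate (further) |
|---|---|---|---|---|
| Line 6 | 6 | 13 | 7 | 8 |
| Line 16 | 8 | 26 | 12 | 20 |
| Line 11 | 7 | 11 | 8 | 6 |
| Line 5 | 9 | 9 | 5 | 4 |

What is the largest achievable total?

Rank every tier by rate: Line 16/T1 26 > Line 16/T2 20 > Line 6/T1 13 > Line 11/T1 11 > Line 5/T1 9 > Line 6/T2 8 > Line 11/T2 6 > Line 5/T2 4.
Line 16/T1 (26): +8 — 33 left.
Line 16 T2 at 20: fill all 12 — 21 left.
Fill Line 6 T1 block (6 at 13) — 15 left.
Line 11/T1 (11): +7 — 8 left.
8 remain; put them into Line 5 T1 at 9.
Total = 26×8 + 20×12 + 13×6 + 11×7 + 9×8 = 675.

675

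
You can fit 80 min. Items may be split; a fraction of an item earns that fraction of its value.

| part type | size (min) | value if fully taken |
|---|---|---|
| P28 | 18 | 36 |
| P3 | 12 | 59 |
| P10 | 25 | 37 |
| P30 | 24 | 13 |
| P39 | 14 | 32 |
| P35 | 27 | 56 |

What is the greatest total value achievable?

Rank by value-to-size ratio: P3 59/12≈4.92, P39 32/14≈2.29, P35 56/27≈2.07, P28 36/18≈2, P10 37/25≈1.48, P30 13/24≈0.542.
Take all of P3 (12 min, value 59) ; 68 min left.
Take all of P39 (14 min, value 32) ; 54 min left.
Take all of P35 (27 min, value 56) ; 27 min left.
P28: take in full, 18 min for value 36 ; 9 left.
Fill the last 9 min with part of P10: 9/25 of it earns 13.32.
Total value = 196.32.

196.32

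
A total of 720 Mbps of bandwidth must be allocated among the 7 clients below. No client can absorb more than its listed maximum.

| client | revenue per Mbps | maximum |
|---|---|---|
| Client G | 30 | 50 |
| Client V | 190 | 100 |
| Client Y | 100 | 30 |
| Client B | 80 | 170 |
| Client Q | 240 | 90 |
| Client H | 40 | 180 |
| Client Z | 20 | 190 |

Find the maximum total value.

67900

Order the clients by revenue per Mbps: Client Q 240 > Client V 190 > Client Y 100 > Client B 80 > Client H 40 > Client G 30 > Client Z 20.
Client Q: +90 to 90 (cap) ; 630 left.
Client V takes 100 to reach its cap of 100 ; 530 left.
Give Client Y 30 to hit its cap of 30 ; 500 left.
Give Client B 170 to hit its cap of 170 ; 330 left.
Client H: +180 to 180 (cap) ; 150 left.
Client G: +50 to 50 (cap) ; 100 left.
Client Z has room for 190 but only 100 remain, so it gets 100.
Total = 30×50 + 190×100 + 100×30 + 80×170 + 240×90 + 40×180 + 20×100 = 67900.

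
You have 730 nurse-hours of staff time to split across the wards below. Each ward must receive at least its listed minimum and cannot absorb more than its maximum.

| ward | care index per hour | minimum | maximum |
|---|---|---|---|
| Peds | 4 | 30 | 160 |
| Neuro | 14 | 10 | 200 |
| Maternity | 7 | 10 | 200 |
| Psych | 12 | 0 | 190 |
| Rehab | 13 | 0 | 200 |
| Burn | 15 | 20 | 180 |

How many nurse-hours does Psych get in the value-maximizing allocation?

110

Meeting every minimum uses 30+10+10+0+0+20 = 70 nurse-hours, leaving 660.
Rank by care index per hour: Burn 15 > Neuro 14 > Rehab 13 > Psych 12 > Maternity 7 > Peds 4.
Burn: +160 to 180 (cap) → 500 left.
Neuro: +190 to 200 (cap) → 310 left.
Give Rehab 200 more to hit its cap of 200 → 110 left.
Only 110 left; Psych takes them to reach 110.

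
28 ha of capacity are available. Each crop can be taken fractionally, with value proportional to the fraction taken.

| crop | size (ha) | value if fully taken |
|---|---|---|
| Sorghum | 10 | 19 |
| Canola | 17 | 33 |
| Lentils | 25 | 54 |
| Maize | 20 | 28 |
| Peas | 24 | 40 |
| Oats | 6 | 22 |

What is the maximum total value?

69.52

Best value per unit of size first: Oats 22/6≈3.67, Lentils 54/25≈2.16, Canola 33/17≈1.94, Sorghum 19/10≈1.9, Peas 40/24≈1.67, Maize 28/20≈1.4.
All 6 ha of Oats fit (value 22) — 22 remain.
22 ha left: a 22/25 share of Lentils gives 54×22/25 = 47.52.
Total value = 69.52.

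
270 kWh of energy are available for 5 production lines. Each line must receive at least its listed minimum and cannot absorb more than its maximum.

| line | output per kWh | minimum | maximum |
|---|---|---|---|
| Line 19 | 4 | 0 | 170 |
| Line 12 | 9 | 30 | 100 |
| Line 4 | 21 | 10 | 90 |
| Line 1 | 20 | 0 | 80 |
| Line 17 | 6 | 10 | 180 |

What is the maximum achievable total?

4360

Meeting every minimum uses 0+30+10+0+10 = 50 kWh, leaving 220.
Order the production lines by output per kWh: Line 4 21 > Line 1 20 > Line 12 9 > Line 17 6 > Line 19 4.
Give Line 4 80 more to hit its cap of 90 — 140 left.
Line 1: +80 to 80 (cap) — 60 left.
Only 60 left; Line 12 takes them to reach 90.
Total = 9×90 + 21×90 + 20×80 + 6×10 = 4360.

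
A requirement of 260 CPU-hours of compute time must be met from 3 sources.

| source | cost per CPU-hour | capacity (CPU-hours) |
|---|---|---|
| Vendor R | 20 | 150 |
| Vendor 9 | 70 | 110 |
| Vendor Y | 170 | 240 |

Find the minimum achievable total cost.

Fill from the cheapest source first.
Vendor R at 20: take all 150 CPU-hours → 110 still needed.
Take 110 from Vendor 9 at 70 → need 0 more.
Vendor Y: unused.
Cost = 150×20 + 110×70 = 10700.

10700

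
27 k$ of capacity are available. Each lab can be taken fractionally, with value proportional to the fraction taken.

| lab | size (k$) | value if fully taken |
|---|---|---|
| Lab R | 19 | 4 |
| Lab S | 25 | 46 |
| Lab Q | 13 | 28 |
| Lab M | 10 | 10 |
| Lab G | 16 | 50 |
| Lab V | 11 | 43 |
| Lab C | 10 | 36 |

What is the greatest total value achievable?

97.75

Sort by value density: Lab V 43/11≈3.91, Lab C 36/10≈3.6, Lab G 50/16≈3.12, Lab Q 28/13≈2.15, Lab S 46/25≈1.84, Lab M 10/10≈1, Lab R 4/19≈0.211.
Lab V: take in full, 11 k$ for value 43 — 16 left.
Lab C: take in full, 10 k$ for value 36 — 6 left.
6 k$ left: a 6/16 share of Lab G gives 50×6/16 = 18.75.
Total value = 97.75.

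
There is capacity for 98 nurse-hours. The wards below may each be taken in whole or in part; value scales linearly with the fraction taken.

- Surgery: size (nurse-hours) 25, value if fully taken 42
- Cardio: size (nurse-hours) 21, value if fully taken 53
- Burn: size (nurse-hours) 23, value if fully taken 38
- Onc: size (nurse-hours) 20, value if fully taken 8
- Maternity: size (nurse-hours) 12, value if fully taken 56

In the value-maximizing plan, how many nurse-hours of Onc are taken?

Sort by value density: Maternity 56/12≈4.67, Cardio 53/21≈2.52, Surgery 42/25≈1.68, Burn 38/23≈1.65, Onc 8/20≈0.4.
Take all of Maternity (12 nurse-hours, value 56) ; 86 nurse-hours left.
All 21 nurse-hours of Cardio fit (value 53) ; 65 remain.
Surgery: take in full, 25 nurse-hours for value 42 ; 40 left.
All 23 nurse-hours of Burn fit (value 38) ; 17 remain.
Only 17 nurse-hours remain; take 17/20 of Onc for value 8×17/20 = 6.8.

17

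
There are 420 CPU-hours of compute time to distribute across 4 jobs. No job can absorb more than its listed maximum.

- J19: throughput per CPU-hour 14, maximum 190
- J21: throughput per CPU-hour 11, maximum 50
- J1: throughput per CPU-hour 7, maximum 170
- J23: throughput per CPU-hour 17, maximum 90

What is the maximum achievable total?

Rank by throughput per CPU-hour: J23 17 > J19 14 > J21 11 > J1 7.
J23 takes 90 to reach its cap of 90 — 330 left.
J19: +190 to 190 (cap) — 140 left.
J21: +50 to 50 (cap) — 90 left.
J1 has room for 170 but only 90 remain, so it gets 90.
Total = 14×190 + 11×50 + 7×90 + 17×90 = 5370.

5370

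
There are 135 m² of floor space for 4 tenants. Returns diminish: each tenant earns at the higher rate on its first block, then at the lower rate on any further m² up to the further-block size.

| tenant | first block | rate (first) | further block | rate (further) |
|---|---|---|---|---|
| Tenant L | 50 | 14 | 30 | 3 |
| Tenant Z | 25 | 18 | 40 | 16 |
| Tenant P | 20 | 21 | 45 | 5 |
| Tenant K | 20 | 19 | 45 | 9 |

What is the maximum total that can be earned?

2310

Treat each block as its own option and order by rate: Tenant P/first 21 > Tenant K/first 19 > Tenant Z/first 18 > Tenant Z/second 16 > Tenant L/first 14 > Tenant K/second 9 > Tenant P/second 5 > Tenant L/second 3.
Tenant P first at 21: fill all 20 — 115 left.
Tenant K first at 19: fill all 20 — 95 left.
Tenant Z first at 18: fill all 25 — 70 left.
Tenant Z/second (16): +40 — 30 left.
Tenant L first at 14: only 30 left, fill 30.
Total = 21×20 + 19×20 + 18×25 + 16×40 + 14×30 = 2310.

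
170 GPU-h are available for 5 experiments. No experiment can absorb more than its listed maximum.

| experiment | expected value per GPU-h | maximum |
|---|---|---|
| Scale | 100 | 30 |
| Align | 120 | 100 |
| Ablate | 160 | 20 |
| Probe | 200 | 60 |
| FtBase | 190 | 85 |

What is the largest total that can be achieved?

Highest expected value per GPU-h first: Probe 200 > FtBase 190 > Ablate 160 > Align 120 > Scale 100.
Give Probe 60 to hit its cap of 60 → 110 left.
FtBase: +85 to 85 (cap) → 25 left.
Give Ablate 20 to hit its cap of 20 → 5 left.
Align: +5 (room for 100) → 5. Pool exhausted.
Total = 120×5 + 160×20 + 200×60 + 190×85 = 31950.

31950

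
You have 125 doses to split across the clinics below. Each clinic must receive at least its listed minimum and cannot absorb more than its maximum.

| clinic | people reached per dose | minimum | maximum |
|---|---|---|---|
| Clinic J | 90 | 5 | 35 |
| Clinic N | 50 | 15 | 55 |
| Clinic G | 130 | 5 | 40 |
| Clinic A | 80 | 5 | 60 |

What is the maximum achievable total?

Meeting every minimum uses 5+15+5+5 = 30 doses, leaving 95.
Rank by people reached per dose: Clinic G 130 > Clinic J 90 > Clinic A 80 > Clinic N 50.
Clinic G: +35 to 40 (cap) ; 60 left.
Give Clinic J 30 more to hit its cap of 35 ; 30 left.
Clinic A has room for 55 more but only 30 remain, so it gets 35.
Total = 90×35 + 50×15 + 130×40 + 80×35 = 11900.

11900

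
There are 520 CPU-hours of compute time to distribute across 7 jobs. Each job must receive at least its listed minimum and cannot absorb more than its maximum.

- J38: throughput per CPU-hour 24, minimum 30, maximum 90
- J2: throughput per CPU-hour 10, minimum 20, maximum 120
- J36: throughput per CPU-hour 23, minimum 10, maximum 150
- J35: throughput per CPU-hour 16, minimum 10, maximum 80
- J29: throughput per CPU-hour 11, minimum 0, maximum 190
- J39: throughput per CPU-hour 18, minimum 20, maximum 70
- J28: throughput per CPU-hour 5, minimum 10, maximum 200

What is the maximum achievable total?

9500

Meeting every minimum uses 30+20+10+10+0+20+10 = 100 CPU-hours, leaving 420.
Order the jobs by throughput per CPU-hour: J38 24 > J36 23 > J39 18 > J35 16 > J29 11 > J2 10 > J28 5.
Give J38 60 more to hit its cap of 90 — 360 left.
J36: +140 to 150 (cap) — 220 left.
J39: +50 to 70 (cap) — 170 left.
J35 takes 70 more to reach its cap of 80 — 100 left.
J29 has room for 190 more but only 100 remain, so it gets 100.
Total = 24×90 + 10×20 + 23×150 + 16×80 + 11×100 + 18×70 + 5×10 = 9500.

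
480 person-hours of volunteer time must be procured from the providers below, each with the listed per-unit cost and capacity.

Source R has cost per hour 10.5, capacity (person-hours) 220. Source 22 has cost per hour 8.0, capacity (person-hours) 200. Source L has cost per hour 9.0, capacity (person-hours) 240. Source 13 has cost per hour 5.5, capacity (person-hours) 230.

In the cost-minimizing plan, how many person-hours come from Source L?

50

Cheapest first:
Source 13 at 5.5: take all 230 person-hours → 250 still needed.
Source 22 (8.0): use full 200 → 50 person-hours to go.
Take 50 from Source L at 9.0 to finish.
Source R: unused.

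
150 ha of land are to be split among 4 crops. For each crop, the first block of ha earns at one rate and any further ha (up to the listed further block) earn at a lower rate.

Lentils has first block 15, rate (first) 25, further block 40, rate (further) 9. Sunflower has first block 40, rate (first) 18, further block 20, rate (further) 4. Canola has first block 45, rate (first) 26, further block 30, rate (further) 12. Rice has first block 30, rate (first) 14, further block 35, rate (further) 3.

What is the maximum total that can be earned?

Treat each block as its own option and order by rate: Canola/tier1 26 > Lentils/tier1 25 > Sunflower/tier1 18 > Rice/tier1 14 > Canola/tier2 12 > Lentils/tier2 9 > Sunflower/tier2 4 > Rice/tier2 3.
Canola/tier1 (26): +45 — 105 left.
Lentils/tier1 (25): +15 — 90 left.
Sunflower/tier1 (18): +40 — 50 left.
Fill Rice tier1 block (30 at 14) — 20 left.
20 remain; put them into Canola tier2 at 12.
Total = 26×45 + 25×15 + 18×40 + 14×30 + 12×20 = 2925.

2925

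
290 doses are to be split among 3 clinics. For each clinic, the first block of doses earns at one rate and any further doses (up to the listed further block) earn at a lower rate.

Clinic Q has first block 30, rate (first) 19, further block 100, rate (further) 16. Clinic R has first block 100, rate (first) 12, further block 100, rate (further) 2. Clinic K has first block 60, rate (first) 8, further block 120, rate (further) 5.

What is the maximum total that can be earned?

Rank every tier by rate: Clinic Q/tier1 19 > Clinic Q/tier2 16 > Clinic R/tier1 12 > Clinic K/tier1 8 > Clinic K/tier2 5 > Clinic R/tier2 2.
Fill Clinic Q tier1 block (30 at 19) — 260 left.
Clinic Q tier2 at 16: fill all 100 — 160 left.
Clinic R tier1 at 12: fill all 100 — 60 left.
Clinic K tier1 at 8: fill all 60 — 0 left.
Total = 19×30 + 16×100 + 12×100 + 8×60 = 3850.

3850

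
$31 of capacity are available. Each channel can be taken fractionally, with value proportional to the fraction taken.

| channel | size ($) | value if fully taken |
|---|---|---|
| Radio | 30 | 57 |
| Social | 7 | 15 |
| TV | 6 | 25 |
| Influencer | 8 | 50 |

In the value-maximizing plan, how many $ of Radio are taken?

Sort by value density: Influencer 50/8≈6.25, TV 25/6≈4.17, Social 15/7≈2.14, Radio 57/30≈1.9.
Influencer: take in full, 8 $ for value 50 ; 23 left.
Take all of TV (6 $, value 25) ; 17 $ left.
All 7 $ of Social fit (value 15) ; 10 remain.
10 $ left: a 10/30 share of Radio gives 57×10/30 = 19.

10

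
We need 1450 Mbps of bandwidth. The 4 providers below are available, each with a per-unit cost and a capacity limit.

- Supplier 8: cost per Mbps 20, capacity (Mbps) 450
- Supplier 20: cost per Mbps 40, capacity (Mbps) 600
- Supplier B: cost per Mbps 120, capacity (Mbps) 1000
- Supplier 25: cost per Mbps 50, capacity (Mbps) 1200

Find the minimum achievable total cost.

Fill from the cheapest provider first.
Supplier 8 at 20: take all 450 Mbps — 1000 still needed.
Take 600 from Supplier 20 at 40 — need 400 more.
Supplier 25 at 50: take 400 of its 1200 — requirement met.
Supplier B: unused.
Cost = 450×20 + 600×40 + 400×50 = 53000.

53000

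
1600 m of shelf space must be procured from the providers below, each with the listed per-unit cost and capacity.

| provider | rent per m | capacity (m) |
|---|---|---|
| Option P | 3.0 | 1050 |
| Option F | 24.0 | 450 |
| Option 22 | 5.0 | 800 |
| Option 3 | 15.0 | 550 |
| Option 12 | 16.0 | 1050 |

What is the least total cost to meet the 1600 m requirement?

Use providers in increasing cost order.
Option P at 3.0: take all 1050 m ; 550 still needed.
Option 22 (5.0): take the remaining 550 ; done.
Option 3, Option 12, Option F: unused.
Cost = 1050×3.0 + 550×5.0 = 5900.

5900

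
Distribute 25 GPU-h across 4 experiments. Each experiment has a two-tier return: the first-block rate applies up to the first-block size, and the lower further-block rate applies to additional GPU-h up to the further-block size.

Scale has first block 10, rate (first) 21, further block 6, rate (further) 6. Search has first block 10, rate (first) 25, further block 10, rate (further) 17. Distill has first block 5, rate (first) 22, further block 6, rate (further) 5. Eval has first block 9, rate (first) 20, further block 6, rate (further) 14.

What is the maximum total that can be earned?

570

Treat each block as its own option and order by rate: Search/tier1 25 > Distill/tier1 22 > Scale/tier1 21 > Eval/tier1 20 > Search/tier2 17 > Eval/tier2 14 > Scale/tier2 6 > Distill/tier2 5.
Fill Search tier1 block (10 at 25) → 15 left.
Distill tier1 at 22: fill all 5 → 10 left.
Scale tier1 at 21: fill all 10 → 0 left.
Total = 25×10 + 22×5 + 21×10 = 570.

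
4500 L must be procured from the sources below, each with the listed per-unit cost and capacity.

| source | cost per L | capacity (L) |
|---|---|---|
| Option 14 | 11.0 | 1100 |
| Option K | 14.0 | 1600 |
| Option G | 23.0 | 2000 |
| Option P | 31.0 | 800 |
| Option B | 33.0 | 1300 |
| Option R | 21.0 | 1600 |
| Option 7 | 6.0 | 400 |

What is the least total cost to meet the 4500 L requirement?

66300

Use sources in increasing cost order.
Option 7 (6.0): use full 400 → 4100 L to go.
Option 14 at 11.0: take all 1100 L → 3000 still needed.
Take 1600 from Option K at 14.0 → need 1400 more.
Option R (21.0): take the remaining 1400 → done.
Option G, Option P, Option B: unused.
Cost = 400×6.0 + 1100×11.0 + 1600×14.0 + 1400×21.0 = 66300.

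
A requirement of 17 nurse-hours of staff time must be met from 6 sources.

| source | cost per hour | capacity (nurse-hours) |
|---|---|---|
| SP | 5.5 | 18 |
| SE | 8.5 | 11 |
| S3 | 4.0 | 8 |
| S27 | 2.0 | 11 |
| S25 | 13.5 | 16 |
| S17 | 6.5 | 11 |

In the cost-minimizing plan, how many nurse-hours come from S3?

6

Fill from the cheapest source first.
S27 at 2.0: take all 11 nurse-hours ; 6 still needed.
S3 (4.0): take the remaining 6 ; done.
SP, S17, SE, S25: unused.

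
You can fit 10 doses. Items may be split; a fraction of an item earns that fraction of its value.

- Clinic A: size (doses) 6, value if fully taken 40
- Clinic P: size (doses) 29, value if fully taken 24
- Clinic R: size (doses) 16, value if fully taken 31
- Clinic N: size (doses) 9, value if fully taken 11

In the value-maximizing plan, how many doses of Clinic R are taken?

4

Rank by value-to-size ratio: Clinic A 40/6≈6.67, Clinic R 31/16≈1.94, Clinic N 11/9≈1.22, Clinic P 24/29≈0.828.
All 6 doses of Clinic A fit (value 40) ; 4 remain.
Fill the last 4 doses with part of Clinic R: 4/16 of it earns 7.75.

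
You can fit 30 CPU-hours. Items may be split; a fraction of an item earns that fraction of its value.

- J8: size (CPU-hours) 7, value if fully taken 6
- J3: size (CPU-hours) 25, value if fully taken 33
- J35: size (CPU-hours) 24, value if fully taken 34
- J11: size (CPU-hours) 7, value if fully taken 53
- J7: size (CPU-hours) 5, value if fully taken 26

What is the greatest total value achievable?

Best value per unit of size first: J11 53/7≈7.57, J7 26/5≈5.2, J35 34/24≈1.42, J3 33/25≈1.32, J8 6/7≈0.857.
Take all of J11 (7 CPU-hours, value 53) → 23 CPU-hours left.
J7: take in full, 5 CPU-hours for value 26 → 18 left.
Only 18 CPU-hours remain; take 18/24 of J35 for value 34×18/24 = 25.5.
Total value = 104.5.

104.5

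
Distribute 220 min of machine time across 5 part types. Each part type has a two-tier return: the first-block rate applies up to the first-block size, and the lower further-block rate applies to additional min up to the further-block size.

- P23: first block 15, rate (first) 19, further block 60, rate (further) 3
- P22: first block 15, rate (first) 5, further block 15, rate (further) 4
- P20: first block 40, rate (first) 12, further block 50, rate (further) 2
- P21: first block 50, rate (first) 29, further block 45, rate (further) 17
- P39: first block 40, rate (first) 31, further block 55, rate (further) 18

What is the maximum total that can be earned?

Order all 10 blocks by rate: P39/T1 31 > P21/T1 29 > P23/T1 19 > P39/T2 18 > P21/T2 17 > P20/T1 12 > P22/T1 5 > P22/T2 4 > P23/T2 3 > P20/T2 2.
P39 T1 at 31: fill all 40 ; 180 left.
Fill P21 T1 block (50 at 29) ; 130 left.
P23 T1 at 19: fill all 15 ; 115 left.
P39/T2 (18): +55 ; 60 left.
P21/T2 (17): +45 ; 15 left.
P20/T1: +15 of 40 at 12; pool empty.
Total = 31×40 + 29×50 + 19×15 + 18×55 + 17×45 + 12×15 = 4910.

4910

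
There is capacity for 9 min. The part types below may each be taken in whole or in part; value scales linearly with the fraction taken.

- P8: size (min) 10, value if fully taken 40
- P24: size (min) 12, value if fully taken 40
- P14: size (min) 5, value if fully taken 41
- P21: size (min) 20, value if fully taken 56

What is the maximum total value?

Rank by value-to-size ratio: P14 41/5≈8.2, P8 40/10≈4, P24 40/12≈3.33, P21 56/20≈2.8.
P14: take in full, 5 min for value 41 ; 4 left.
4 min left: a 4/10 share of P8 gives 40×4/10 = 16.
Total value = 57.

57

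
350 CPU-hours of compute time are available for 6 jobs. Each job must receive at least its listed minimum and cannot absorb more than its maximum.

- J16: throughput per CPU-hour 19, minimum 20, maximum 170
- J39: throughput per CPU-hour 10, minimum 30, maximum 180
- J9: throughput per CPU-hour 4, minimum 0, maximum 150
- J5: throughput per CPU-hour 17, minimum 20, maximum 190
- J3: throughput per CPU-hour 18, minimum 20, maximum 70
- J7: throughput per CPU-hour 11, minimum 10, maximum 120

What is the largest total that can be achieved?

6090

Meeting every minimum uses 20+30+0+20+20+10 = 100 CPU-hours, leaving 250.
Order the jobs by throughput per CPU-hour: J16 19 > J3 18 > J5 17 > J7 11 > J39 10 > J9 4.
J16 takes 150 more to reach its cap of 170 — 100 left.
Give J3 50 more to hit its cap of 70 — 50 left.
J5 has room for 170 more but only 50 remain, so it gets 70.
Total = 19×170 + 10×30 + 17×70 + 18×70 + 11×10 = 6090.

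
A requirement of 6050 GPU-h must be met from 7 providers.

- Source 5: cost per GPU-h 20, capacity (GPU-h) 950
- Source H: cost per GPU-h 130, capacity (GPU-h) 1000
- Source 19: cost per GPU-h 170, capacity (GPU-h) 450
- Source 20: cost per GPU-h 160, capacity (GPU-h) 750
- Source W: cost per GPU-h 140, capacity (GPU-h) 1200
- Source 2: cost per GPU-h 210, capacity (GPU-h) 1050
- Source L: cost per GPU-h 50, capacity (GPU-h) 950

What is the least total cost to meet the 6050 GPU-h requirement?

718500

Use providers in increasing cost order.
Source 5 at 20: take all 950 GPU-h ; 5100 still needed.
Source L (50): use full 950 ; 4150 GPU-h to go.
Take 1000 from Source H at 130 ; need 3150 more.
Source W at 140: take all 1200 GPU-h ; 1950 still needed.
Source 20 at 160: take all 750 GPU-h ; 1200 still needed.
Take 450 from Source 19 at 170 ; need 750 more.
Source 2 at 210: take 750 of its 1050 ; requirement met.
Cost = 950×20 + 950×50 + 1000×130 + 1200×140 + 750×160 + 450×170 + 750×210 = 718500.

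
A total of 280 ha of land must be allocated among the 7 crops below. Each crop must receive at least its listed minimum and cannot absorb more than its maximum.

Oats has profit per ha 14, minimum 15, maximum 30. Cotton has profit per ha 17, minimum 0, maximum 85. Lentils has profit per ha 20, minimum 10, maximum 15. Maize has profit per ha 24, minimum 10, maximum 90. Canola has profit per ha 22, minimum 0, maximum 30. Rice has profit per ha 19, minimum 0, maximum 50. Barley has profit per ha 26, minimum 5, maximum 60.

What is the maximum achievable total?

6180

Meeting every minimum uses 15+0+10+10+0+0+5 = 40 ha, leaving 240.
Rank by profit per ha: Barley 26 > Maize 24 > Canola 22 > Lentils 20 > Rice 19 > Cotton 17 > Oats 14.
Barley: +55 to 60 (cap) → 185 left.
Give Maize 80 more to hit its cap of 90 → 105 left.
Give Canola 30 more to hit its cap of 30 → 75 left.
Give Lentils 5 more to hit its cap of 15 → 70 left.
Give Rice 50 more to hit its cap of 50 → 20 left.
Only 20 left; Cotton takes them to reach 20.
Total = 14×15 + 17×20 + 20×15 + 24×90 + 22×30 + 19×50 + 26×60 = 6180.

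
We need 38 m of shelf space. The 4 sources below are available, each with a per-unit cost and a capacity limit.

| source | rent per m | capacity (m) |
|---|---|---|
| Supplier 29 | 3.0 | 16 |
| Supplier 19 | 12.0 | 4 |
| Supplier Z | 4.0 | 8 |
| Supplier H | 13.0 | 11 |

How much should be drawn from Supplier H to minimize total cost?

Cheapest first:
Supplier 29 (3.0): use full 16 → 22 m to go.
Take 8 from Supplier Z at 4.0 → need 14 more.
Take 4 from Supplier 19 at 12.0 → need 10 more.
Take 10 from Supplier H at 13.0 to finish.

10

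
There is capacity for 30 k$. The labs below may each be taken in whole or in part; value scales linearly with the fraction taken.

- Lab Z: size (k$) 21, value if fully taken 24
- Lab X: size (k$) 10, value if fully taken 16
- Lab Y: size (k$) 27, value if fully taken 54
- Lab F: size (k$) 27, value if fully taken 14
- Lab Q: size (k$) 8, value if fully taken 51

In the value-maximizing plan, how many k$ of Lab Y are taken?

22

Rank by value-to-size ratio: Lab Q 51/8≈6.38, Lab Y 54/27≈2, Lab X 16/10≈1.6, Lab Z 24/21≈1.14, Lab F 14/27≈0.519.
Lab Q: take in full, 8 k$ for value 51 ; 22 left.
Only 22 k$ remain; take 22/27 of Lab Y for value 54×22/27 = 44.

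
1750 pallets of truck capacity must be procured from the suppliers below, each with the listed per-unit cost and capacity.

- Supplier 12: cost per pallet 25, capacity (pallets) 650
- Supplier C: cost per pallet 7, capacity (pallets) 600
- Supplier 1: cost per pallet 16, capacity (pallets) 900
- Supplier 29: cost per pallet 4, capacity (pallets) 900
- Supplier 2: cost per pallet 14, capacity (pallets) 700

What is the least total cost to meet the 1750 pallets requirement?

Cheapest first:
Supplier 29 at 4: take all 900 pallets → 850 still needed.
Take 600 from Supplier C at 7 → need 250 more.
Take 250 from Supplier 2 at 14 to finish.
Supplier 1, Supplier 12: unused.
Cost = 900×4 + 600×7 + 250×14 = 11300.

11300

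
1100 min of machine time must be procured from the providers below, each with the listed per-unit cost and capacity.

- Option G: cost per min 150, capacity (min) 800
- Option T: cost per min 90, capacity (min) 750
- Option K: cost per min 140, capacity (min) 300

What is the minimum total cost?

Cheapest first:
Option T at 90: take all 750 min — 350 still needed.
Take 300 from Option K at 140 — need 50 more.
Take 50 from Option G at 150 to finish.
Cost = 750×90 + 300×140 + 50×150 = 117000.

117000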